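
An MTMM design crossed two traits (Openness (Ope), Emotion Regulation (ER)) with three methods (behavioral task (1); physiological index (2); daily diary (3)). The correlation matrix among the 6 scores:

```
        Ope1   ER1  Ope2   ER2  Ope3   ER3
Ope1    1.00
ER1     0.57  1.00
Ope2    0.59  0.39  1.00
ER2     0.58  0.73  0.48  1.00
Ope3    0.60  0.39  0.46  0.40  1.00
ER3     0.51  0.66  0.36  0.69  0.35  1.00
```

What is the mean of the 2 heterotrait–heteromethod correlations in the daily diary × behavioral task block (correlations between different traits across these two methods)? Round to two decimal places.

HTHM values (method 3 × method 1): 0.39, 0.51; mean = 0.90/2 = 0.45.

0.45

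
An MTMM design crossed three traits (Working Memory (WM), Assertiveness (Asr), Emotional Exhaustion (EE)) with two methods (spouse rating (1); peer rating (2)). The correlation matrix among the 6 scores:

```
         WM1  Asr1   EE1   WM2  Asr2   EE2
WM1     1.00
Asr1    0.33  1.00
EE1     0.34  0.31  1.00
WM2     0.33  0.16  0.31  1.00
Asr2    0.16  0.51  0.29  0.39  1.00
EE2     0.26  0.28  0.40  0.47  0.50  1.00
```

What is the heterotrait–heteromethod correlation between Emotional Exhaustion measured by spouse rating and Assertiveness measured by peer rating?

Different traits and methods: r(EE1, Asr2) = 0.29.

0.29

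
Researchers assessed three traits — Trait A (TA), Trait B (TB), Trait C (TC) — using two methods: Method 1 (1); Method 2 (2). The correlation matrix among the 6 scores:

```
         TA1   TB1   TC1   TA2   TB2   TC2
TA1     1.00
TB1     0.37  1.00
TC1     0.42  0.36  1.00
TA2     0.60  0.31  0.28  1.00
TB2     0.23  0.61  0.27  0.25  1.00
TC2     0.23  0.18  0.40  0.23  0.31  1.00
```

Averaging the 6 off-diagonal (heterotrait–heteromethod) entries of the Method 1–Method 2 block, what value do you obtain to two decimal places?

0.25

HTHM values (method 1 × method 2): 0.23, 0.23, 0.31, 0.18, 0.28, 0.27; mean = 1.50/6 = 0.25.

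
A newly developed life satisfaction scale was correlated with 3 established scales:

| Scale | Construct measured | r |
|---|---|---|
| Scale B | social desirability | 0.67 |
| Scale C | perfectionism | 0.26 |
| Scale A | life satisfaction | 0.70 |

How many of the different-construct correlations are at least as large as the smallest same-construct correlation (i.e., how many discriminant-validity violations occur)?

Convergent (same construct = life satisfaction): Scale A.
Smallest convergent = 0.70. Discriminant values: 0.67, 0.26; count ≥ 0.70 → 0.

0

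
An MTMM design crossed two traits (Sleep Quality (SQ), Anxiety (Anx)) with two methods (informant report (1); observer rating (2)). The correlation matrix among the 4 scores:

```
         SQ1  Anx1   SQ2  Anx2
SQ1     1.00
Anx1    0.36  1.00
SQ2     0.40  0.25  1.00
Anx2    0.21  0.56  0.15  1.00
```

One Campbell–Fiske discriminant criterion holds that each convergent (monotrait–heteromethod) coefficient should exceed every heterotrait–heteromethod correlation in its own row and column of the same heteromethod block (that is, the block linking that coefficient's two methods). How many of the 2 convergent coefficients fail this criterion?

0

Checking each validity diagonal entry against its comparison values:
SQ (methods 1·2): 0.40 vs {0.21, 0.25} → pass.
Anx (methods 1·2): 0.56 vs {0.25, 0.21} → pass.
0 of 2 fail.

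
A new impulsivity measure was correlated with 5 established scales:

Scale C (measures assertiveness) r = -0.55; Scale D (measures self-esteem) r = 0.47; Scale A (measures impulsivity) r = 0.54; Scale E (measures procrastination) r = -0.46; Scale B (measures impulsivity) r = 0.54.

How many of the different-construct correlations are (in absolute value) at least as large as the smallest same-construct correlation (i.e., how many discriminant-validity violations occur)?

1

Convergent (same construct = impulsivity): Scale A, Scale B.
Smallest convergent = 0.54. Discriminant |r|: 0.55, 0.47, 0.46; count ≥ 0.54 → 1.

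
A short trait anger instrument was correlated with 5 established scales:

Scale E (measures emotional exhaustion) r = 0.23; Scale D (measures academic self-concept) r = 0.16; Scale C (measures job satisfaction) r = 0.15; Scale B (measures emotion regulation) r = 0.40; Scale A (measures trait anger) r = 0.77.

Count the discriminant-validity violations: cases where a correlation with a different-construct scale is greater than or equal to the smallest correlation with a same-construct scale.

Convergent (same construct = trait anger): Scale A.
Smallest convergent = 0.77. Discriminant values: 0.23, 0.16, 0.15, 0.40; count ≥ 0.77 → 0.

0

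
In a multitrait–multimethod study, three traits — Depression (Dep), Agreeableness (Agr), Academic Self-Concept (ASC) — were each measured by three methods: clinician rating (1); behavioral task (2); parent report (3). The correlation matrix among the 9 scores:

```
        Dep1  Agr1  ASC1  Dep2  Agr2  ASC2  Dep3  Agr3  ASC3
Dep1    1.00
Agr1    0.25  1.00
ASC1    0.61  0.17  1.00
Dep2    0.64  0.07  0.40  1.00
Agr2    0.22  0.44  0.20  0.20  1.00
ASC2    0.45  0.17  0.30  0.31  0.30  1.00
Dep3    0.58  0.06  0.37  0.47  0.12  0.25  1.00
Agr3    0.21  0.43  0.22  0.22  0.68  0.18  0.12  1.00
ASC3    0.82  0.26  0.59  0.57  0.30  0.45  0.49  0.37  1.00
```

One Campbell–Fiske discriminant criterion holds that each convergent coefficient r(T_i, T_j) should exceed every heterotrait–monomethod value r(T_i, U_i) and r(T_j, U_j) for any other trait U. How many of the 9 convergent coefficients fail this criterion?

5

Each convergent coefficient versus the relevant comparison correlations:
Dep (methods 1·2): 0.64 vs {0.25, 0.20, 0.61, 0.31} → pass.
Dep (methods 1·3): 0.58 vs {0.25, 0.12, 0.61, 0.49} → fail.
Dep (methods 2·3): 0.47 vs {0.20, 0.12, 0.31, 0.49} → fail.
Agr (methods 1·2): 0.44 vs {0.25, 0.20, 0.17, 0.30} → pass.
Agr (methods 1·3): 0.43 vs {0.25, 0.12, 0.17, 0.37} → pass.
Agr (methods 2·3): 0.68 vs {0.20, 0.12, 0.30, 0.37} → pass.
ASC (methods 1·2): 0.30 vs {0.61, 0.31, 0.17, 0.30} → fail.
ASC (methods 1·3): 0.59 vs {0.61, 0.49, 0.17, 0.37} → fail.
ASC (methods 2·3): 0.45 vs {0.31, 0.49, 0.30, 0.37} → fail.
5 of 9 fail.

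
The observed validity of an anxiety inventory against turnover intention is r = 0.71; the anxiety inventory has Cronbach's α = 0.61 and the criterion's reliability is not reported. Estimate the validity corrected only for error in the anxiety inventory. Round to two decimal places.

0.91

Single correction: r_c = r_obs / √r_xx = 0.71 / √0.61 = 0.71 / 0.7810 ≈ 0.91.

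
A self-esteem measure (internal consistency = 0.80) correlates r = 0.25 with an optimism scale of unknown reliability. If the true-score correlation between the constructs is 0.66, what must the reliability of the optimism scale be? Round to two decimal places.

0.18

r_true = r_obs / √(r_xx · r_yy) ⇒ 0.66 = 0.25 / √(0.80 · r_yy).
√(0.80 · r_yy) = 0.25 / 0.66 = 0.3788; 0.80 · r_yy = 0.1435; r_yy = 0.1435 / 0.80 ≈ 0.18.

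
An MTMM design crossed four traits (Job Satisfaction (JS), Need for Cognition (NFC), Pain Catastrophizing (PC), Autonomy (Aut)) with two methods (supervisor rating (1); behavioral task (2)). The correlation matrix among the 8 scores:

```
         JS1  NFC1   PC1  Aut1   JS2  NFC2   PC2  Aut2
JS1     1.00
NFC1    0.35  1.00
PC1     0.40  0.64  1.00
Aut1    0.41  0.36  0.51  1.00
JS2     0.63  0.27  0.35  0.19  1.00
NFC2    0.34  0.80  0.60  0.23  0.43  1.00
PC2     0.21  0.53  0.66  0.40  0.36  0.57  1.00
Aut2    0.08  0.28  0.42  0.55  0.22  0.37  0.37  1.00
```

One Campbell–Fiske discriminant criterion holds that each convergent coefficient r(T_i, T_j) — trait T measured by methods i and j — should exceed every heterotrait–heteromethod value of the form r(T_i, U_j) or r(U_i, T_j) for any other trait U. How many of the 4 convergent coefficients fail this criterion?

Checking each validity diagonal entry against its comparison values:
JS (methods 1·2): 0.63 vs {0.34, 0.27, 0.21, 0.35, 0.08, 0.19} → pass.
NFC (methods 1·2): 0.80 vs {0.27, 0.34, 0.53, 0.60, 0.28, 0.23} → pass.
PC (methods 1·2): 0.66 vs {0.35, 0.21, 0.60, 0.53, 0.42, 0.40} → pass.
Aut (methods 1·2): 0.55 vs {0.19, 0.08, 0.23, 0.28, 0.40, 0.42} → pass.
0 of 4 fail.

0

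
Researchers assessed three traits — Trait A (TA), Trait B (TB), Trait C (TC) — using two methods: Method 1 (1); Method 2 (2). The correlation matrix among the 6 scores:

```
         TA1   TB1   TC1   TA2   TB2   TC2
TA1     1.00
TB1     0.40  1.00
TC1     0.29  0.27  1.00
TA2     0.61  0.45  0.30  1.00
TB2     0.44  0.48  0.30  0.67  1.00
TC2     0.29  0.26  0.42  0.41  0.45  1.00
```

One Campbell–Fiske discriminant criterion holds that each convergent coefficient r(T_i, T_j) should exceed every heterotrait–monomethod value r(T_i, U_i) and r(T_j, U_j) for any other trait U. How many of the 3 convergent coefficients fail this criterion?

3

Convergent coefficients and their comparison sets:
TA (methods 1·2): 0.61 vs {0.40, 0.67, 0.29, 0.41} → fail.
TB (methods 1·2): 0.48 vs {0.40, 0.67, 0.27, 0.45} → fail.
TC (methods 1·2): 0.42 vs {0.29, 0.41, 0.27, 0.45} → fail.
3 of 3 fail.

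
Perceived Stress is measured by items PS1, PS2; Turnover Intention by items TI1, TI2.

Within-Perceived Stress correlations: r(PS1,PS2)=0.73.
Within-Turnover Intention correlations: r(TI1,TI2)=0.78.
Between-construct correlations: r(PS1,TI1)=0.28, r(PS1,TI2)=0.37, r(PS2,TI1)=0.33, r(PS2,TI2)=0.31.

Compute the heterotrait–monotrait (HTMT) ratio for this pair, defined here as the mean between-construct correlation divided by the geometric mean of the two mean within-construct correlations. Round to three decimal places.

0.427

Between-construct mean = 1.29/4 = 0.3225.
Mean within-PS = 0.73/1 = 0.7300; mean within-TI = 0.78/1 = 0.7800.
Geometric mean = √(0.7300 × 0.7800) = 0.7546.
HTMT = 0.3225 / 0.7546 = 0.427.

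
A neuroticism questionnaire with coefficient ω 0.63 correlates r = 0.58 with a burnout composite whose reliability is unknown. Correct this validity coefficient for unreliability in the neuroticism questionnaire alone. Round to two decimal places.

0.73

Single correction: r_c = r_obs / √r_xx = 0.58 / √0.63 = 0.58 / 0.7937 ≈ 0.73.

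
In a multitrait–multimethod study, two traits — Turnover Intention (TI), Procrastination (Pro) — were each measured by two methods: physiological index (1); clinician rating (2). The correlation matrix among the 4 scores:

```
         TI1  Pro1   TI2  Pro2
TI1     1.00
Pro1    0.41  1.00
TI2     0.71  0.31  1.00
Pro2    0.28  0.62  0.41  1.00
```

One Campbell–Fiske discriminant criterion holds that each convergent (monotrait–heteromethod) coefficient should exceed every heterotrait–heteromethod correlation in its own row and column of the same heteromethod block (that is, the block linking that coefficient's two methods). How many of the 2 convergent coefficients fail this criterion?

Each convergent coefficient versus the relevant comparison correlations:
TI (methods 1·2): 0.71 vs {0.28, 0.31} → pass.
Pro (methods 1·2): 0.62 vs {0.31, 0.28} → pass.
0 of 2 fail.

0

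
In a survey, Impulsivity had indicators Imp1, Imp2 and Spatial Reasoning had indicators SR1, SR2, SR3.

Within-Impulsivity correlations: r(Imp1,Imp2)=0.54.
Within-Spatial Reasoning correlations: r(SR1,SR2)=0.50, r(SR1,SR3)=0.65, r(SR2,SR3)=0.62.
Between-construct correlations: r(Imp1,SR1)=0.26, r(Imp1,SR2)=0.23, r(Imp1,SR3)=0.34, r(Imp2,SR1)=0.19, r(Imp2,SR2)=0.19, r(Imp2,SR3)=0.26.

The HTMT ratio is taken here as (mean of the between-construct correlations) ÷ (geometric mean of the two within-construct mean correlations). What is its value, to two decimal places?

Between-construct mean = 1.47/6 = 0.2450.
Mean within-Imp = 0.54/1 = 0.5400; mean within-SR = 1.77/3 = 0.5900.
Geometric mean = √(0.5400 × 0.5900) = 0.5644.
HTMT = 0.2450 / 0.5644 = 0.43.

0.43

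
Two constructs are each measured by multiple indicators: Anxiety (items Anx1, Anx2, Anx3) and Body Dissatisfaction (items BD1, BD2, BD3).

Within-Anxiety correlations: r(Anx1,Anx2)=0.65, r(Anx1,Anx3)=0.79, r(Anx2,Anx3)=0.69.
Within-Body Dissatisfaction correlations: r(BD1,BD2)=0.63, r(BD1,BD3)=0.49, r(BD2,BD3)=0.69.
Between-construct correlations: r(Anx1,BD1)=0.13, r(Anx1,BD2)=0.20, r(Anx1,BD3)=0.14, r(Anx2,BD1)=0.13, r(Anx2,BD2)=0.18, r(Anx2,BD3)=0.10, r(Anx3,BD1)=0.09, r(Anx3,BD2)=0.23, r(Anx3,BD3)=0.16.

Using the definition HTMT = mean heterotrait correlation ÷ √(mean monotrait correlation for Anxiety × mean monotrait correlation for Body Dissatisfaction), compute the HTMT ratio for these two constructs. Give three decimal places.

Mean heterotrait r = 1.36/9 = 0.1511.
Mean within-Anx = 2.13/3 = 0.7100; mean within-BD = 1.81/3 = 0.6033.
Geometric mean = √(0.7100 × 0.6033) = 0.6545.
HTMT = 0.1511 / 0.6545 = 0.231.

0.231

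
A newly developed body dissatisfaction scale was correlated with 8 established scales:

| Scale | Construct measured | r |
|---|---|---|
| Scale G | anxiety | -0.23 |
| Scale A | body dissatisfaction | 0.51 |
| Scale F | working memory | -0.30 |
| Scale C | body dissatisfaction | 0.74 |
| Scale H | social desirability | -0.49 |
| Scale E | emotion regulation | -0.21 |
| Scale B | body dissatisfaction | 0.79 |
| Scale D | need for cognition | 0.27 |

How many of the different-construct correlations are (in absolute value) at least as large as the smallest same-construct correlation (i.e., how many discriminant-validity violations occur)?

Convergent (same construct = body dissatisfaction): Scale A, Scale C, Scale B.
Smallest convergent = 0.51. Discriminant |r|: 0.23, 0.30, 0.49, 0.21, 0.27; count ≥ 0.51 → 0.

0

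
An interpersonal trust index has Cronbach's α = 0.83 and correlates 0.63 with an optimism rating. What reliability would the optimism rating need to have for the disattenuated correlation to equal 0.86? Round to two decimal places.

0.65

r_true = r_obs / √(r_xx · r_yy) ⇒ 0.86 = 0.63 / √(0.83 · r_yy).
√(0.83 · r_yy) = 0.63 / 0.86 = 0.7326; 0.83 · r_yy = 0.5367; r_yy = 0.5367 / 0.83 ≈ 0.65.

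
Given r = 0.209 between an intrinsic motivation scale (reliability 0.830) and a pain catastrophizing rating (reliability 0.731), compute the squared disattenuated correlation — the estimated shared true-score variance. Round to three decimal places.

0.072

Disattenuated r = 0.209 / √(0.830 × 0.731) = 0.209 / 0.7789 = 0.2683.
Shared true-score variance = 0.2683² = 0.0720 ≈ 0.072.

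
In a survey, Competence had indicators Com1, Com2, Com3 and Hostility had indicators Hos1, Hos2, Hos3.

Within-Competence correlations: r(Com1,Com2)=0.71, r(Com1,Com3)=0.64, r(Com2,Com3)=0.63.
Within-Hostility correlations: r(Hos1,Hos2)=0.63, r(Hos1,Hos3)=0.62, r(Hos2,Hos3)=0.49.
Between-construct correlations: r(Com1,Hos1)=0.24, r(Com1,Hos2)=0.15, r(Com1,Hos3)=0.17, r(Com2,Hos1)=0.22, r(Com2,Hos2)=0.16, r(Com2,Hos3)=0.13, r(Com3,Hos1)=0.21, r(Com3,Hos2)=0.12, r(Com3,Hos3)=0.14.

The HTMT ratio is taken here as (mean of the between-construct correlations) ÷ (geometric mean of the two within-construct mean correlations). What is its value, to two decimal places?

0.28

Mean between = 1.54/9 = 0.1711.
Mean within-Com = 1.98/3 = 0.6600; mean within-Hos = 1.74/3 = 0.5800.
Geometric mean = √(0.6600 × 0.5800) = 0.6187.
HTMT = 0.1711 / 0.6187 = 0.28.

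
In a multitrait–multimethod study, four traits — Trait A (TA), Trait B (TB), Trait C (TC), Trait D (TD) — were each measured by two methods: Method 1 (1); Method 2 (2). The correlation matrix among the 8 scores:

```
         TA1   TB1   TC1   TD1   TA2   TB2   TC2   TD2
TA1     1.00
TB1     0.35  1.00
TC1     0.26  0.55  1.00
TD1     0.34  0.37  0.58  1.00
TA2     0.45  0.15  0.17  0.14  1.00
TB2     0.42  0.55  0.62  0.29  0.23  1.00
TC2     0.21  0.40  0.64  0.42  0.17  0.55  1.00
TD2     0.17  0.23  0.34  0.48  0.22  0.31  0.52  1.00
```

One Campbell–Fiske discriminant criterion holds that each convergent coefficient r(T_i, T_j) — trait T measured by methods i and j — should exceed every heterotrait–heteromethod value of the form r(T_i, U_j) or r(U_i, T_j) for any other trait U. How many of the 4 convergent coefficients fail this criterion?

1

Checking each validity diagonal entry against its comparison values:
TA (methods 1·2): 0.45 vs {0.42, 0.15, 0.21, 0.17, 0.17, 0.14} → pass.
TB (methods 1·2): 0.55 vs {0.15, 0.42, 0.40, 0.62, 0.23, 0.29} → fail.
TC (methods 1·2): 0.64 vs {0.17, 0.21, 0.62, 0.40, 0.34, 0.42} → pass.
TD (methods 1·2): 0.48 vs {0.14, 0.17, 0.29, 0.23, 0.42, 0.34} → pass.
1 of 4 fail.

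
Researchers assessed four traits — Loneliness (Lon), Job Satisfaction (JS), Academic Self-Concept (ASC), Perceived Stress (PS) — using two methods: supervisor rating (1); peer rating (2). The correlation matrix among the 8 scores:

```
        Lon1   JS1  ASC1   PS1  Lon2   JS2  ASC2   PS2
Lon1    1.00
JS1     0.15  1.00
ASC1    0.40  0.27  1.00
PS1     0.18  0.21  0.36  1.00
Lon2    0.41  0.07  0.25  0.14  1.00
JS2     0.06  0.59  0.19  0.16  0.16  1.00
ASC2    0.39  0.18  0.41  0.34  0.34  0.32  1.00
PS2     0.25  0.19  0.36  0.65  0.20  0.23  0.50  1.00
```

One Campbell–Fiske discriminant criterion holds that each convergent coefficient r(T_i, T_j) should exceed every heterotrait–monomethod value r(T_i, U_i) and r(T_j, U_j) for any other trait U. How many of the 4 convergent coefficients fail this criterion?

1

Checking each validity diagonal entry against its comparison values:
Lon (methods 1·2): 0.41 vs {0.15, 0.16, 0.40, 0.34, 0.18, 0.20} → pass.
JS (methods 1·2): 0.59 vs {0.15, 0.16, 0.27, 0.32, 0.21, 0.23} → pass.
ASC (methods 1·2): 0.41 vs {0.40, 0.34, 0.27, 0.32, 0.36, 0.50} → fail.
PS (methods 1·2): 0.65 vs {0.18, 0.20, 0.21, 0.23, 0.36, 0.50} → pass.
1 of 4 fail.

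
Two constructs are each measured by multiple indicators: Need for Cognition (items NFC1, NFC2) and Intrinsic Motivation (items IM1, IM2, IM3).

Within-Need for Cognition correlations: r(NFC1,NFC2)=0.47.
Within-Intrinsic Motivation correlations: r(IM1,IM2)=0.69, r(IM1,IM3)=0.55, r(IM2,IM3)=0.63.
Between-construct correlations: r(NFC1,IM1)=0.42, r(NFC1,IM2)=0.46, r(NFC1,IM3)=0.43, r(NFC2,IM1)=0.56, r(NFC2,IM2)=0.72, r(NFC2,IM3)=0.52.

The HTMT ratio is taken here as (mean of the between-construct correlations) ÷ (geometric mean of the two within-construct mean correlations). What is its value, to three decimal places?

0.958

Mean heterotrait r = 3.11/6 = 0.5183.
Mean within-NFC = 0.47/1 = 0.4700; mean within-IM = 1.87/3 = 0.6233.
Geometric mean = √(0.4700 × 0.6233) = 0.5412.
HTMT = 0.5183 / 0.5412 = 0.958.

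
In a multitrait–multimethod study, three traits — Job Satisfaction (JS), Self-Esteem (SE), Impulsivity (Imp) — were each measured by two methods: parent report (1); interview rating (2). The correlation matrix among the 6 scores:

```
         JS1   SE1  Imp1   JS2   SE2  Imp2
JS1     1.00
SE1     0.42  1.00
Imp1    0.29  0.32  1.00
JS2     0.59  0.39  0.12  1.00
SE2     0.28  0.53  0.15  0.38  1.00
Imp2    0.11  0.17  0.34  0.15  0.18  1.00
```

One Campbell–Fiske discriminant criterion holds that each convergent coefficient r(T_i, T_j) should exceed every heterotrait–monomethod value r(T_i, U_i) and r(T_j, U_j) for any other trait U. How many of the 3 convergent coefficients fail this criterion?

0

Checking each validity diagonal entry against its comparison values:
JS (methods 1·2): 0.59 vs {0.42, 0.38, 0.29, 0.15} → pass.
SE (methods 1·2): 0.53 vs {0.42, 0.38, 0.32, 0.18} → pass.
Imp (methods 1·2): 0.34 vs {0.29, 0.15, 0.32, 0.18} → pass.
0 of 3 fail.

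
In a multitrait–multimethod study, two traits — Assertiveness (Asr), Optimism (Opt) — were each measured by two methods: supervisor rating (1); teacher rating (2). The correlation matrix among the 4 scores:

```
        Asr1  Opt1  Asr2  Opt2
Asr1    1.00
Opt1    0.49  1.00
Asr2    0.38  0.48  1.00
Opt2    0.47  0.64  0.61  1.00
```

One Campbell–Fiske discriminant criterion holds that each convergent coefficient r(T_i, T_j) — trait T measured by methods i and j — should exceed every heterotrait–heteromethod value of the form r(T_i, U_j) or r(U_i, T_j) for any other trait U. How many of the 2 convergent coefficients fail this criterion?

Convergent coefficients and their comparison sets:
Asr (methods 1·2): 0.38 vs {0.47, 0.48} → fail.
Opt (methods 1·2): 0.64 vs {0.48, 0.47} → pass.
1 of 2 fail.

1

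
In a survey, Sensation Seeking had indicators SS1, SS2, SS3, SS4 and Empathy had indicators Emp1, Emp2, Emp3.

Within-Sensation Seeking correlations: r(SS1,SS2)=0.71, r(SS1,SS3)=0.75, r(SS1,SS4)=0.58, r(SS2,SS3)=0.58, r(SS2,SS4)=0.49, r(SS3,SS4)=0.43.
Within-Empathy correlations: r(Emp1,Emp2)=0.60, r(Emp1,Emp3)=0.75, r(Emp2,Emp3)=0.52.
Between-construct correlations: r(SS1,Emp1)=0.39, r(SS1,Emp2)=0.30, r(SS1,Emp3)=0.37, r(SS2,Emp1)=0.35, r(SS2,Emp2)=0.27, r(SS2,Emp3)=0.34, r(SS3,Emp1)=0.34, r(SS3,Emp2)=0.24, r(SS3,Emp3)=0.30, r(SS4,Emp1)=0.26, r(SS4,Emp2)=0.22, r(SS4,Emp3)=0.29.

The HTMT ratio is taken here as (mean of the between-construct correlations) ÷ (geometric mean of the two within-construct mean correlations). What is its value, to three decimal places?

Between-construct mean = 3.67/12 = 0.3058.
Mean within-SS = 3.54/6 = 0.5900; mean within-Emp = 1.87/3 = 0.6233.
Geometric mean = √(0.5900 × 0.6233) = 0.6064.
HTMT = 0.3058 / 0.6064 = 0.504.

0.504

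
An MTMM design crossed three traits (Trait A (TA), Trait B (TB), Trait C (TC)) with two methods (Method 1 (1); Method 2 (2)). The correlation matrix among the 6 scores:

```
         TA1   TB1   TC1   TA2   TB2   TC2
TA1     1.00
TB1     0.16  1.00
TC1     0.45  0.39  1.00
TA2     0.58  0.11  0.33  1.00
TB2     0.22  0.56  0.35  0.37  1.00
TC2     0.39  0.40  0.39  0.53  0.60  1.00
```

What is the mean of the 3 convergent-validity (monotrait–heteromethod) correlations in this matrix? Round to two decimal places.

0.51

Convergent values: 0.58, 0.56, 0.39; mean = 1.53/3 = 0.51.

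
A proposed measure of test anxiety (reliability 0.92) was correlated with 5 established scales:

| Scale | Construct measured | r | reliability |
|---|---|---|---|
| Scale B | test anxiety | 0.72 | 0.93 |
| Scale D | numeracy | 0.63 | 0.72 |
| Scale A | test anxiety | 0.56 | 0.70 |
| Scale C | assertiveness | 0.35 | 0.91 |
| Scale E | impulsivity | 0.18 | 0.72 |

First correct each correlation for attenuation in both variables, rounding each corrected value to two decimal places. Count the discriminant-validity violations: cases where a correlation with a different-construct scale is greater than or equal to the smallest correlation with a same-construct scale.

Disattenuated r (r / √(r_scale · r_new)):
  Scale B (conv): 0.72 / √(0.93·0.92) = 0.78
  Scale D (disc): 0.63 / √(0.72·0.92) = 0.77
  Scale A (conv): 0.56 / √(0.70·0.92) = 0.70
  Scale C (disc): 0.35 / √(0.91·0.92) = 0.38
  Scale E (disc): 0.18 / √(0.72·0.92) = 0.22
Smallest convergent = 0.70. Discriminant values: 0.77, 0.38, 0.22; count ≥ 0.70 → 1.

1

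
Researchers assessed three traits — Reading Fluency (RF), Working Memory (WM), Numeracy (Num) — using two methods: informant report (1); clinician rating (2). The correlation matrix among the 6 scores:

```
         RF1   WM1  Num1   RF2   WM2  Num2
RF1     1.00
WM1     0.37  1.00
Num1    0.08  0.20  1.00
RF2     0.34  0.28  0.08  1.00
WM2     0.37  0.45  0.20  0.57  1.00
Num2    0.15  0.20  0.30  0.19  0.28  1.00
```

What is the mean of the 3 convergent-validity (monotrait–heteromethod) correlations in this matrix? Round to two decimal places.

0.36

Convergent values: 0.34, 0.45, 0.30; mean = 1.09/3 = 0.36.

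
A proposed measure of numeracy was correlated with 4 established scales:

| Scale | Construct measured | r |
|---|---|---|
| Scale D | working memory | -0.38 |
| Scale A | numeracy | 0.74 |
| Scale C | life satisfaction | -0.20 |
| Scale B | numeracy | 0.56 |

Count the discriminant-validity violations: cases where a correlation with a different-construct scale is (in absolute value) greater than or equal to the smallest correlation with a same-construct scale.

Convergent (same construct = numeracy): Scale A, Scale B.
Smallest convergent = 0.56. Discriminant |r|: 0.38, 0.20; count ≥ 0.56 → 0.

0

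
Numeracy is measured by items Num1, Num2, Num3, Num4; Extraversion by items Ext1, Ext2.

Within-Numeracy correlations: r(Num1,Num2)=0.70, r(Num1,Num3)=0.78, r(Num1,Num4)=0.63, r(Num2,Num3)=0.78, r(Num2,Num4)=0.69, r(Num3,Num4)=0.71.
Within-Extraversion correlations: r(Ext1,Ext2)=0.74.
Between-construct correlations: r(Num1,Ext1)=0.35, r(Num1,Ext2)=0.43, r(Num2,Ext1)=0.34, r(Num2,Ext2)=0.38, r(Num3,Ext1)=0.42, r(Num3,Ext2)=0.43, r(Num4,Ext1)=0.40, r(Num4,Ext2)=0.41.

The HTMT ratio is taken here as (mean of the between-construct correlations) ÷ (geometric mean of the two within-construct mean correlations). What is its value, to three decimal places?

0.543

Between-construct mean = 3.16/8 = 0.3950.
Mean within-Num = 4.29/6 = 0.7150; mean within-Ext = 0.74/1 = 0.7400.
Geometric mean = √(0.7150 × 0.7400) = 0.7274.
HTMT = 0.3950 / 0.7274 = 0.543.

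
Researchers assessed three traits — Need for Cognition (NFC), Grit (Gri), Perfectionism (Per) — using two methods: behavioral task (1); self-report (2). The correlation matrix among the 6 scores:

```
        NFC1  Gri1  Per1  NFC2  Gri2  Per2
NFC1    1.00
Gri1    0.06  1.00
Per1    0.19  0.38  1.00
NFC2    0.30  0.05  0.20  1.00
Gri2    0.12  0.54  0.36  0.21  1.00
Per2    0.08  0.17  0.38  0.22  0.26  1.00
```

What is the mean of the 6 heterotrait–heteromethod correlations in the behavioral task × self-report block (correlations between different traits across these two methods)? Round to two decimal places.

0.16

HTHM values (method 1 × method 2): 0.12, 0.08, 0.05, 0.17, 0.20, 0.36; mean = 0.98/6 = 0.16.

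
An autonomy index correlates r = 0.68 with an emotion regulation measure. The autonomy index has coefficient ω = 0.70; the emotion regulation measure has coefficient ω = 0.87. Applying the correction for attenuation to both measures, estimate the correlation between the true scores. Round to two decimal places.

r_true = r_obs / √(r_xx · r_yy) = 0.68 / √(0.70 × 0.87) = 0.68 / √0.6090 = 0.68 / 0.7804 ≈ 0.87.

0.87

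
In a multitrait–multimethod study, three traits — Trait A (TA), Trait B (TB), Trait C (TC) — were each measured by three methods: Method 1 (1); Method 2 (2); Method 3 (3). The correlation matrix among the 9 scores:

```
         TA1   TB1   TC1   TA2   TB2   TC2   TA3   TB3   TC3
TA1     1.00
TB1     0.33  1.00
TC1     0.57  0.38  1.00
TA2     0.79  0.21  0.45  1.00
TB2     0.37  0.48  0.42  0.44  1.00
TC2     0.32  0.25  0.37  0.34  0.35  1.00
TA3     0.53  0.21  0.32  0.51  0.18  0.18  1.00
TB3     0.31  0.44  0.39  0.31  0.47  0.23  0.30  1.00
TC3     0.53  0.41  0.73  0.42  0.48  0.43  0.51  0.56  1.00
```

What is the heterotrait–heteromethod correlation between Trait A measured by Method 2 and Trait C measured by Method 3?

0.42

Different traits and methods: r(TA2, TC3) = 0.42.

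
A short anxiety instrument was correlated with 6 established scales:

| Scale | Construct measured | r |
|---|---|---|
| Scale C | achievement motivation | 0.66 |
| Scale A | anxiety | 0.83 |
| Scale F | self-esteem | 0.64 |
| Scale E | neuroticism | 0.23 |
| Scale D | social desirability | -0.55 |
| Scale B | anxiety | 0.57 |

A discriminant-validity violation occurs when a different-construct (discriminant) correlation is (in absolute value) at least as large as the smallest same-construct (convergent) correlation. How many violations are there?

Convergent (same construct = anxiety): Scale A, Scale B.
Smallest convergent = 0.57. Discriminant |r|: 0.66, 0.64, 0.23, 0.55; count ≥ 0.57 → 2.

2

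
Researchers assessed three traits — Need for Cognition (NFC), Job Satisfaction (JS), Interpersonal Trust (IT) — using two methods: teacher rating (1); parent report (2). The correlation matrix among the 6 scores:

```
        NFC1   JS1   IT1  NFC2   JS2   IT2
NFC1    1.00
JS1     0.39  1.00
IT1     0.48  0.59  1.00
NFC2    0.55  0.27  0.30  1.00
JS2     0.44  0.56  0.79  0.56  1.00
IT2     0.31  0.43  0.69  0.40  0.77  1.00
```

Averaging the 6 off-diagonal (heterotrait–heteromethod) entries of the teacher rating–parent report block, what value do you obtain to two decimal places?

0.42

HTHM values (method 1 × method 2): 0.44, 0.31, 0.27, 0.43, 0.30, 0.79; mean = 2.54/6 = 0.42.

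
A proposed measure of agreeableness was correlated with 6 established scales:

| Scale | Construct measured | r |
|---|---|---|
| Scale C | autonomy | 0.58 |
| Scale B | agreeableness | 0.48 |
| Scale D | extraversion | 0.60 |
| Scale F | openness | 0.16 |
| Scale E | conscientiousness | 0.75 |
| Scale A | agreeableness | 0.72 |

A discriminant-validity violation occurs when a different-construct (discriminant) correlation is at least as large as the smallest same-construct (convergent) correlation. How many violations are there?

Convergent (same construct = agreeableness): Scale B, Scale A.
Smallest convergent = 0.48. Discriminant values: 0.58, 0.60, 0.16, 0.75; count ≥ 0.48 → 3.

3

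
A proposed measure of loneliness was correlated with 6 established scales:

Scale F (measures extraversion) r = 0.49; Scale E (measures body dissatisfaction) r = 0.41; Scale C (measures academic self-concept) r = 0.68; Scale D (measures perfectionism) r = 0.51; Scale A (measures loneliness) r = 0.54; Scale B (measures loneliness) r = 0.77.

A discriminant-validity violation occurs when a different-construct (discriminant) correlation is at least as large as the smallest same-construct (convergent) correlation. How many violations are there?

1

Convergent (same construct = loneliness): Scale A, Scale B.
Smallest convergent = 0.54. Discriminant values: 0.49, 0.41, 0.68, 0.51; count ≥ 0.54 → 1.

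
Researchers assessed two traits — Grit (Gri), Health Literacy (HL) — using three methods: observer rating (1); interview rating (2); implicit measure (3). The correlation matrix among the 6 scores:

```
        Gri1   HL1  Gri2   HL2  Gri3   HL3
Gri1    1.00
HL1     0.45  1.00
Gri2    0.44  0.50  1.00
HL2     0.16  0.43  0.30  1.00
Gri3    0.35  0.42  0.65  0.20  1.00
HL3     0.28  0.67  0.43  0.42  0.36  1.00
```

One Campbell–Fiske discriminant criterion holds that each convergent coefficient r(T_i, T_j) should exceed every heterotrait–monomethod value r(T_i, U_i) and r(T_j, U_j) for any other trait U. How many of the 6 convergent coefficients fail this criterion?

Convergent coefficients and their comparison sets:
Gri (methods 1·2): 0.44 vs {0.45, 0.30} → fail.
Gri (methods 1·3): 0.35 vs {0.45, 0.36} → fail.
Gri (methods 2·3): 0.65 vs {0.30, 0.36} → pass.
HL (methods 1·2): 0.43 vs {0.45, 0.30} → fail.
HL (methods 1·3): 0.67 vs {0.45, 0.36} → pass.
HL (methods 2·3): 0.42 vs {0.30, 0.36} → pass.
3 of 6 fail.

3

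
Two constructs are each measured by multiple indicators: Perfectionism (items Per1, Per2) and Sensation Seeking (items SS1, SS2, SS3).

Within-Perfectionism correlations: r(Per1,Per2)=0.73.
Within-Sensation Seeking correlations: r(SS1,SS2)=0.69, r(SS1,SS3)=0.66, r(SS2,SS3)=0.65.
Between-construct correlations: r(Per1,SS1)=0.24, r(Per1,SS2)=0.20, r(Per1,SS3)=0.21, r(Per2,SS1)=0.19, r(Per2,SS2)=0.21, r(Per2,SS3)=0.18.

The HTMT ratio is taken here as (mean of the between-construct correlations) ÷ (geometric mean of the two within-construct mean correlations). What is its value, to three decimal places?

Mean between = 1.23/6 = 0.2050.
Mean within-Per = 0.73/1 = 0.7300; mean within-SS = 2.00/3 = 0.6667.
Geometric mean = √(0.7300 × 0.6667) = 0.6976.
HTMT = 0.2050 / 0.6976 = 0.294.

0.294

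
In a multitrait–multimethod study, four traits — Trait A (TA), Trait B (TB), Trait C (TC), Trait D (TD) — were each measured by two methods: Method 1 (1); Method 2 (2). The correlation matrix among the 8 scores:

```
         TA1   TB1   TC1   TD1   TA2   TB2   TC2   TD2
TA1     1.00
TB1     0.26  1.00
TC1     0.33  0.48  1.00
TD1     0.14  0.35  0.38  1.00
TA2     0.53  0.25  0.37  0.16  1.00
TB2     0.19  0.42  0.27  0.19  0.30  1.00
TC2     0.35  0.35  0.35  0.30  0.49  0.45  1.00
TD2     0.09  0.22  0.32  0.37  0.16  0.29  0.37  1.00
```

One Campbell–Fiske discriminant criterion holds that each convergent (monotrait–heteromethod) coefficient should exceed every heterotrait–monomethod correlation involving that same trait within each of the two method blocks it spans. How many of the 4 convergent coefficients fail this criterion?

Checking each validity diagonal entry against its comparison values:
TA (methods 1·2): 0.53 vs {0.26, 0.30, 0.33, 0.49, 0.14, 0.16} → pass.
TB (methods 1·2): 0.42 vs {0.26, 0.30, 0.48, 0.45, 0.35, 0.29} → fail.
TC (methods 1·2): 0.35 vs {0.33, 0.49, 0.48, 0.45, 0.38, 0.37} → fail.
TD (methods 1·2): 0.37 vs {0.14, 0.16, 0.35, 0.29, 0.38, 0.37} → fail.
3 of 4 fail.

3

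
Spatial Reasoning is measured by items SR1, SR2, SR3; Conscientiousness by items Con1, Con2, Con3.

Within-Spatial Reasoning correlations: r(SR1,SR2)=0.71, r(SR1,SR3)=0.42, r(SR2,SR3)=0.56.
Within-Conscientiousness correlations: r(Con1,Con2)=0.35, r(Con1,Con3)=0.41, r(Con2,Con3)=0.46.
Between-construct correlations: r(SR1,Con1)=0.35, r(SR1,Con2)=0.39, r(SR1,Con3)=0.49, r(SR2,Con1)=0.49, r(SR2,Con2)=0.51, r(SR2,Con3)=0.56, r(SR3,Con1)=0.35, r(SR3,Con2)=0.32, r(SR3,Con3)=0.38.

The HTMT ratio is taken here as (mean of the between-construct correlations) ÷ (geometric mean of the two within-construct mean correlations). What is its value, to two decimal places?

0.89

Between-construct mean = 3.84/9 = 0.4267.
Mean within-SR = 1.69/3 = 0.5633; mean within-Con = 1.22/3 = 0.4067.
Geometric mean = √(0.5633 × 0.4067) = 0.4786.
HTMT = 0.4267 / 0.4786 = 0.89.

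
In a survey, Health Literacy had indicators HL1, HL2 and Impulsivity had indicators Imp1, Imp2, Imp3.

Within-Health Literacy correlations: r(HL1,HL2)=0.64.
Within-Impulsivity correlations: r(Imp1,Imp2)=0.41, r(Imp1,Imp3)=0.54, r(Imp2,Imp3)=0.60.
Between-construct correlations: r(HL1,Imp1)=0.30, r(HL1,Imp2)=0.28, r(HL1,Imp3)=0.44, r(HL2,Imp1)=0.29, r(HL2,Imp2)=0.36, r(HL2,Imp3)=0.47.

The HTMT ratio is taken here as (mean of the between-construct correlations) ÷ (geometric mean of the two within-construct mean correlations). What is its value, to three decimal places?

Between-construct mean = 2.14/6 = 0.3567.
Mean within-HL = 0.64/1 = 0.6400; mean within-Imp = 1.55/3 = 0.5167.
Geometric mean = √(0.6400 × 0.5167) = 0.5751.
HTMT = 0.3567 / 0.5751 = 0.620.

0.620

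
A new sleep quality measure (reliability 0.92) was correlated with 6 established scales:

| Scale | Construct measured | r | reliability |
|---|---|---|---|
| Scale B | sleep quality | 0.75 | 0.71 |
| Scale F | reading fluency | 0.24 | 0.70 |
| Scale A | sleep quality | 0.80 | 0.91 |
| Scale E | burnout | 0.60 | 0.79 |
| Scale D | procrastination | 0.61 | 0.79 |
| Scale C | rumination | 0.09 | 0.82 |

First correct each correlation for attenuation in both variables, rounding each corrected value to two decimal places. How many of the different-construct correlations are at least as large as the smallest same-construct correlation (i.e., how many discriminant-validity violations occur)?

0

Disattenuated r (r / √(r_scale · r_new)):
  Scale B (conv): 0.75 / √(0.71·0.92) = 0.93
  Scale F (disc): 0.24 / √(0.70·0.92) = 0.30
  Scale A (conv): 0.80 / √(0.91·0.92) = 0.87
  Scale E (disc): 0.60 / √(0.79·0.92) = 0.70
  Scale D (disc): 0.61 / √(0.79·0.92) = 0.72
  Scale C (disc): 0.09 / √(0.82·0.92) = 0.10
Smallest convergent = 0.87. Discriminant values: 0.30, 0.70, 0.72, 0.10; count ≥ 0.87 → 0.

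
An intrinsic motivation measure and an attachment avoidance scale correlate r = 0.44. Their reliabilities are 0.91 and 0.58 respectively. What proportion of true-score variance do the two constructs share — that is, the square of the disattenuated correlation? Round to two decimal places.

Disattenuated r = 0.44 / √(0.91 × 0.58) = 0.44 / 0.7265 = 0.6056.
Shared true-score variance = 0.6056² = 0.3668 ≈ 0.37.

0.37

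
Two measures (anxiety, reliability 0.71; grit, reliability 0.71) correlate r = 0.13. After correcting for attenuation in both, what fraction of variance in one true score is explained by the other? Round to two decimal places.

Disattenuated r = 0.13 / √(0.71 × 0.71) = 0.13 / 0.7100 = 0.1831.
Shared true-score variance = 0.1831² = 0.0335 ≈ 0.03.

0.03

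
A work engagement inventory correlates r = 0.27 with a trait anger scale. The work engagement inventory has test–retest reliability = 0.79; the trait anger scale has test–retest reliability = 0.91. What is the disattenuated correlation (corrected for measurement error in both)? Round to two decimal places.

r_true = r_obs / √(r_xx · r_yy) = 0.27 / √(0.79 × 0.91) = 0.27 / √0.7189 = 0.27 / 0.8479 ≈ 0.32.

0.32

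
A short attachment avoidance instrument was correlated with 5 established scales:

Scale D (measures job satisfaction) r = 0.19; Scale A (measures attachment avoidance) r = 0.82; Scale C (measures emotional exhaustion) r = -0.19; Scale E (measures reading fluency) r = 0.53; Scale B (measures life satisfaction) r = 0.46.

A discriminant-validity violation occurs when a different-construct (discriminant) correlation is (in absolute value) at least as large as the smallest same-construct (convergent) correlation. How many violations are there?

Convergent (same construct = attachment avoidance): Scale A.
Smallest convergent = 0.82. Discriminant |r|: 0.19, 0.19, 0.53, 0.46; count ≥ 0.82 → 0.

0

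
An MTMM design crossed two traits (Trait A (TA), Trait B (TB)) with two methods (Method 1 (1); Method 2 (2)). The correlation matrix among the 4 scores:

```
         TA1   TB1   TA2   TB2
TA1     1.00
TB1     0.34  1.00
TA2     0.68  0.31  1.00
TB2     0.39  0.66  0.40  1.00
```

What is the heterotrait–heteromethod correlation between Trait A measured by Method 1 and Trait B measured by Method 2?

Different traits and methods: r(TA1, TB2) = 0.39.

0.39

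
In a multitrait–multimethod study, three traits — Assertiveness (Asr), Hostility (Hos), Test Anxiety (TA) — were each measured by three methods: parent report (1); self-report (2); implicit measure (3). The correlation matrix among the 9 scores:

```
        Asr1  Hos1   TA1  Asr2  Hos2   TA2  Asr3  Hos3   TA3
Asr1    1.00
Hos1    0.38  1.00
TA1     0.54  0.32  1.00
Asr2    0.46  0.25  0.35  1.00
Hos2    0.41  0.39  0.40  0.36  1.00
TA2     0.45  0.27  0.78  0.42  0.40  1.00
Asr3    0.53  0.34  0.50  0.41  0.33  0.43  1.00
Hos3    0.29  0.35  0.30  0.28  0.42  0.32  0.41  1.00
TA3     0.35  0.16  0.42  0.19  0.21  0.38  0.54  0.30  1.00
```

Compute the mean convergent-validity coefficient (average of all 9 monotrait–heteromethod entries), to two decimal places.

Convergent values: 0.46, 0.53, 0.41, 0.39, 0.35, 0.42, 0.78, 0.42, 0.38; mean = 4.14/9 = 0.46.

0.46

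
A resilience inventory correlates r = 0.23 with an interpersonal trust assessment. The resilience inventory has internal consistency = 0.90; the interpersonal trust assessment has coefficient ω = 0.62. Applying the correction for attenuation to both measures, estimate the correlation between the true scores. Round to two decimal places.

r_true = r_obs / √(r_xx · r_yy) = 0.23 / √(0.90 × 0.62) = 0.23 / √0.5580 = 0.23 / 0.7470 ≈ 0.31.

0.31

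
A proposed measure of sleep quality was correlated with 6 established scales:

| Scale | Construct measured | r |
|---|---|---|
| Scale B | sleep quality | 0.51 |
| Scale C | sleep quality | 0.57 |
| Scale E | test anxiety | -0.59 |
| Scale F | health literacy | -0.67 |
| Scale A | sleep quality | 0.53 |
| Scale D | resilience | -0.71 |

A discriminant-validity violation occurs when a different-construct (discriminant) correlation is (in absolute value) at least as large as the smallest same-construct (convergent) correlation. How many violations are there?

3

Convergent (same construct = sleep quality): Scale B, Scale C, Scale A.
Smallest convergent = 0.51. Discriminant |r|: 0.59, 0.67, 0.71; count ≥ 0.51 → 3.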